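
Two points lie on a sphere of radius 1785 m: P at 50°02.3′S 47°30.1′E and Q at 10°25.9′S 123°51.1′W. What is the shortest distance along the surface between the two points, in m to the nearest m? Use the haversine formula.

3709 m

In radians: φ₁ = -0.8733, φ₂ = -0.1821, Δλ = -171.353° = -2.9907 rad.
Haversine: a = sin²(Δφ/2) + cos φ₁ cos φ₂ sin²(Δλ/2) = 0.1148 + (0.6423)(0.9835)(0.9943) = 0.74285.
Central angle c = 2·arcsin(√a) = 2.07796 rad.
Distance = R·c = 1785 × 2.0780 ≈ 3709 m.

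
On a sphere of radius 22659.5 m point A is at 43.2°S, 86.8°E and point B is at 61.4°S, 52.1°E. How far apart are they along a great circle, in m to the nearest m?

Let φ₁ = -0.7540 rad, φ₂ = -1.0716 rad, and Δλ = -0.6056 rad.
cos c = sin φ₁ sin φ₂ + cos φ₁ cos φ₂ cos Δλ = (-0.6845)(-0.8780) + (0.7290)(0.4787)(0.8221) = 0.88791,
so c = arccos(0.88791) = 0.47802 rad.
Distance = R·c = 22659.5 × 0.4780 ≈ 10832 m.

10832 m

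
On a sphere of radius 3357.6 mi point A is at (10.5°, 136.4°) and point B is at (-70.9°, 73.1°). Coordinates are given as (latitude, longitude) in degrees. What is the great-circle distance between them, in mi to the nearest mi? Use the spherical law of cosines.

In radians: φ₁ = 0.1833, φ₂ = -1.2374, Δλ = -63.300° = -1.1048 rad.
cos c = sin φ₁ sin φ₂ + cos φ₁ cos φ₂ cos Δλ = (0.1822)(-0.9449) + (0.9833)(0.3272)(0.4493) = -0.02764,
so c = arccos(-0.02764) = 1.59844 rad.
Distance = R·c = 3357.6 × 1.5984 ≈ 5367 mi.

5367 mi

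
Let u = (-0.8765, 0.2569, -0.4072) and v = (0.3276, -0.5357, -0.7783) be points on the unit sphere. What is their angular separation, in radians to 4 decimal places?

1.6788 rad

u·v = -0.1078; |u| = 1.0000, |v| = 1.0000.
cos θ = (u·v)/(|u||v|) = -0.1078, so θ = 1.6788 rad.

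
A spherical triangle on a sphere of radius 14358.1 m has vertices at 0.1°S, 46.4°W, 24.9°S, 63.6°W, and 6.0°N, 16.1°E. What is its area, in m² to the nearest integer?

57307097 m²

Side lengths (central angles): a = 1.4532, b = 1.0939, c = 0.5212 rad; semiperimeter s = 1.5342.
By l'Huilier's theorem, tan(E/4) = √[tan(s/2) tan((s−a)/2) tan((s−b)/2) tan((s−c)/2)], giving spherical excess E = 0.2780 rad.
Area = E·R² = 0.2780 × (14358.1)² ≈ 57307097 m².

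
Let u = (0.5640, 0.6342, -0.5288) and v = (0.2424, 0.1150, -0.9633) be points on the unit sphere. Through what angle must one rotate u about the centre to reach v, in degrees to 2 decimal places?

u·v = 0.7190; |u| = 1.0000, |v| = 1.0000.
cos θ = (u·v)/(|u||v|) = 0.7191, so θ = 44.02°.

44.02°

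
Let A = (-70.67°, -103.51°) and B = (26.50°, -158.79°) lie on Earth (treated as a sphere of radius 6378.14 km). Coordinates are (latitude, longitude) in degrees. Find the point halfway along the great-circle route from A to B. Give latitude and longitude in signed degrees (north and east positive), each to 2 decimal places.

-24.00°, -144.69°

Central angle δ = 1.8259 rad. Interpolating on the sphere with fraction f = 0.5:
P = [sin((1−f)δ)·A + sin(fδ)·B] / sin δ = 0.8178·A + 0.8178·B in Cartesian coordinates,
giving P = (-0.7455, -0.5280, -0.4068), i.e. latitude -24.00°, longitude -144.69°.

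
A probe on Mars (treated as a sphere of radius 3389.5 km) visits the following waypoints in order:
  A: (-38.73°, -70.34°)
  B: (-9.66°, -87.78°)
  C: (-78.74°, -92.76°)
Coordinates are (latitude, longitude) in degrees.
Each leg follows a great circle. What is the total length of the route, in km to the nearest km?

6041 km

Leg A→B: central angle 0.5760 rad, distance 1952.2 km.
Leg B→C: central angle 1.2065 rad, distance 4089.3 km.
Total: 1952.2 + 4089.3 ≈ 6041 km.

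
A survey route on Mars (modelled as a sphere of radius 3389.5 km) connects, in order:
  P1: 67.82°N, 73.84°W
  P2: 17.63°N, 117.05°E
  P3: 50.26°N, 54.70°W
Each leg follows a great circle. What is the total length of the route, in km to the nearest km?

Leg P1→P2: central angle 1.6437 rad, distance 5571.4 km.
Leg P2→P3: central angle 1.9499 rad, distance 6609.2 km.
Total: 5571.4 + 6609.2 ≈ 12181 km.

12181 km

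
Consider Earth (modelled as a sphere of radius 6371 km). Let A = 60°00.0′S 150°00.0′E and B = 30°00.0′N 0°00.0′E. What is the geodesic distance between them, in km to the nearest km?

16001 km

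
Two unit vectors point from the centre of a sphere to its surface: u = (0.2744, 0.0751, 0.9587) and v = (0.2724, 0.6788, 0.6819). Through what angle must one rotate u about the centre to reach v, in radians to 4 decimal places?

u·v = 0.7795; |u| = 1.0000, |v| = 1.0000.
cos θ = (u·v)/(|u||v|) = 0.7795, so θ = 0.6770 rad.

0.6770 rad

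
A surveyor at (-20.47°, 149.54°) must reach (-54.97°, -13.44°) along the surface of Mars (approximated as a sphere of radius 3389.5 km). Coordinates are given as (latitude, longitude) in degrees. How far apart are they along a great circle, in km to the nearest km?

Let φ₁ = -0.3573 rad, φ₂ = -0.9594 rad, and Δλ = -2.8445 rad.
cos c = sin φ₁ sin φ₂ + cos φ₁ cos φ₂ cos Δλ = (-0.3497)(-0.8189) + (0.9369)(0.5740)(-0.9562) = -0.22784,
so c = arccos(-0.22784) = 1.80066 rad.
Distance = R·c = 3389.5 × 1.8007 ≈ 6103 km.

6103 km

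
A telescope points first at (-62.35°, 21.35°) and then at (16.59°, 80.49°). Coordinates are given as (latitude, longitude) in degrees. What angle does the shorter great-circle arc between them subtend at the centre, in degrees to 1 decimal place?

91.4°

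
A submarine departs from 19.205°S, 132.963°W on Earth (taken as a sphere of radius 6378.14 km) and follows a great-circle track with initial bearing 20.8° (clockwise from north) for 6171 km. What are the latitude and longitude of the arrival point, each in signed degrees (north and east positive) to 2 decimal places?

Angular distance δ = d/R = 6171/6378.14 = 0.96752 rad; initial bearing θ = 0.3630 rad.
sin φ₂ = sin φ₁ cos δ + cos φ₁ sin δ cos θ = (-0.3289)(0.5673) + (0.9443)(0.8235)(0.9348) = 0.5403, so φ₂ = 32.71°.
Δλ = atan2(sin θ sin δ cos φ₁, cos δ − sin φ₁ sin φ₂) = atan2(0.2762, 0.7451) = 20.336°.
λ₂ = -132.963° + 20.336° = -112.63°.

32.71°, -112.63°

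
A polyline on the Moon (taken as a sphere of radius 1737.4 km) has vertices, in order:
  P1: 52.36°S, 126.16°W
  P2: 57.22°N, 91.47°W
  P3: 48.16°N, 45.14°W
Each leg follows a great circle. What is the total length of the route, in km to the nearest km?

Leg P1→P2: central angle 1.9757 rad, distance 3432.5 km.
Leg P2→P3: central angle 0.5038 rad, distance 875.3 km.
Total: 3432.5 + 875.3 ≈ 4308 km.

4308 km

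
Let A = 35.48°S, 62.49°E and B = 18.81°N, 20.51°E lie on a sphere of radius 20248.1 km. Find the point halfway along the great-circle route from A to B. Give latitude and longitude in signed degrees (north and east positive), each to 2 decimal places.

-8.91°, 39.85°

Central angle δ = 1.1746 rad. Interpolating on the sphere with fraction f = 0.5:
P = [sin((1−f)δ)·A + sin(fδ)·B] / sin δ = 0.6007·A + 0.6007·B in Cartesian coordinates,
giving P = (0.7585, 0.6330, -0.1550), i.e. latitude -8.91°, longitude 39.85°.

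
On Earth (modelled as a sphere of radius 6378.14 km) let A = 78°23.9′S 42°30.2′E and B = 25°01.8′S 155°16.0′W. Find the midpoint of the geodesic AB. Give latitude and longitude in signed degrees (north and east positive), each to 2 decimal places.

-62.92°, -160.18°

The central angle between A and B is δ = 1.3275 rad.
With f = 0.5, the slerp weights are sin((1−f)δ)/sin δ = 0.6348 and sin(fδ)/sin δ = 0.6348.
Weighted sum of the unit vectors: (0.6348)·(0.1483,0.1359,-0.9796) + (0.6348)·(-0.8230,-0.3791,-0.4231) = (-0.4283, -0.1544, -0.8904).
Converting back: φ = atan2(z, √(x²+y²)) = -62.92°, λ = atan2(y, x) = -160.18°.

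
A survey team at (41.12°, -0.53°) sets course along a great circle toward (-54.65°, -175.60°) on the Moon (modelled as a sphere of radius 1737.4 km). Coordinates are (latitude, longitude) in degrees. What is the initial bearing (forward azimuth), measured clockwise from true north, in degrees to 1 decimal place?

191.9°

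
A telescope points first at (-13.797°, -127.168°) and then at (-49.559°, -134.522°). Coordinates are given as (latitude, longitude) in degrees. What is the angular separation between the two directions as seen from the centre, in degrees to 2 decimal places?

36.27°

In radians: φ₁ = -0.2408, φ₂ = -0.8650, Δλ = -7.354° = -0.1284 rad.
Haversine: a = sin²(Δφ/2) + cos φ₁ cos φ₂ sin²(Δλ/2) = 0.0943 + (0.9711)(0.6487)(0.0041) = 0.09687.
Central angle c = 2·arcsin(√a) = 0.63298 rad.
So the angular separation is 36.27°.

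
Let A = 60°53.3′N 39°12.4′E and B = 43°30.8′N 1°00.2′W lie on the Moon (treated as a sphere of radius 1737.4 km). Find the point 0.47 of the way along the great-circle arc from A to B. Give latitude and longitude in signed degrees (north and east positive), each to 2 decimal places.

The central angle between A and B is δ = 0.5136 rad.
With f = 0.47, the slerp weights are sin((1−f)δ)/sin δ = 0.5472 and sin(fδ)/sin δ = 0.4866.
Weighted sum of the unit vectors: (0.5472)·(0.3770,0.3075,0.8737) + (0.4866)·(0.7251,-0.0127,0.6885) = (0.5591, 0.1621, 0.8131).
Converting back: φ = atan2(z, √(x²+y²)) = 54.40°, λ = atan2(y, x) = 16.17°.

54.40°, 16.17°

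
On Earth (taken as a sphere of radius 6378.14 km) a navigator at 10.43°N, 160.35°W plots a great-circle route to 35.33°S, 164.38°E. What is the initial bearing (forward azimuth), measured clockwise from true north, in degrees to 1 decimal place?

214.3°

Δλ = -35.270° = -0.6156 rad.
y = sin Δλ · cos φ₂ = (-0.5774)(0.8158) = -0.4711
x = cos φ₁ sin φ₂ − sin φ₁ cos φ₂ cos Δλ = (0.9835)(-0.5783) − (0.1810)(0.8158)(0.8164) = -0.6893
θ = atan2(y, x) = -145.65°; adding 360° gives 214.3°.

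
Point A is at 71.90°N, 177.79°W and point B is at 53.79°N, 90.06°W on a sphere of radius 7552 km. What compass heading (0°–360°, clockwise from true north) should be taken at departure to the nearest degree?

With φ₁ = 1.2549, φ₂ = 0.9388, Δλ = 1.5312 rad, the forward-azimuth formula gives
θ = atan2( sin Δλ cos φ₂ , cos φ₁ sin φ₂ − sin φ₁ cos φ₂ cos Δλ ) = atan2(0.5903, 0.2284) = 68.84°.
So the initial bearing is 69°.

69°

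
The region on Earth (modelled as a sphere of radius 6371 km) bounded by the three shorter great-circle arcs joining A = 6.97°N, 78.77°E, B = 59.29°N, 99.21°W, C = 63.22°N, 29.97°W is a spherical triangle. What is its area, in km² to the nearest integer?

21042431 km²

Side lengths (central angles): a = 0.5565, b = 1.6062, c = 1.9848 rad; semiperimeter s = 2.0737.
By l'Huilier's theorem, tan(E/4) = √[tan(s/2) tan((s−a)/2) tan((s−b)/2) tan((s−c)/2)], giving spherical excess E = 0.5184 rad.
Area = E·R² = 0.5184 × (6371)² ≈ 21042431 km².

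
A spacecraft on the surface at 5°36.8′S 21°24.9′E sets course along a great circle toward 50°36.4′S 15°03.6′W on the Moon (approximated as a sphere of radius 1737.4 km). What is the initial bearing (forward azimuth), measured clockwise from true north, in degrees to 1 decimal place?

207.7°

Δλ = -36.475° = -0.6366 rad.
y = sin Δλ · cos φ₂ = (-0.5945)(0.6346) = -0.3773
x = cos φ₁ sin φ₂ − sin φ₁ cos φ₂ cos Δλ = (0.9952)(-0.7728) − (-0.0978)(0.6346)(0.8041) = -0.7192
θ = atan2(y, x) = -152.32°; adding 360° gives 207.7°.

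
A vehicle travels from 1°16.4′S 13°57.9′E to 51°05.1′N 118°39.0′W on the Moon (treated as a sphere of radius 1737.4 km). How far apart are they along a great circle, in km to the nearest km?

In radians: φ₁ = -0.0222, φ₂ = 0.8916, Δλ = -132.615° = -2.3146 rad.
cos c = sin φ₁ sin φ₂ + cos φ₁ cos φ₂ cos Δλ = (-0.0222)(0.7781) + (0.9998)(0.6282)(-0.6771) = -0.44250,
so c = arccos(-0.44250) = 2.02918 rad.
Distance = R·c = 1737.4 × 2.0292 ≈ 3525 km.

3525 km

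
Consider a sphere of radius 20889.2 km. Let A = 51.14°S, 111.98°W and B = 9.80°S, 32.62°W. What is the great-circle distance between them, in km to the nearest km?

27606 km

In radians: φ₁ = -0.8926, φ₂ = -0.1710, Δλ = 79.360° = 1.3851 rad.
Haversine: a = sin²(Δφ/2) + cos φ₁ cos φ₂ sin²(Δλ/2) = 0.1246 + (0.6274)(0.9854)(0.4077) = 0.37665.
Central angle c = 2·arcsin(√a) = 1.32153 rad.
Distance = R·c = 20889.2 × 1.3215 ≈ 27606 km.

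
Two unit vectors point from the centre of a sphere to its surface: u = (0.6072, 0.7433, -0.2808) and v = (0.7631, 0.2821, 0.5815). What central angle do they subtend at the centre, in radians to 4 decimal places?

1.0359 rad

u·v = 0.5098; |u| = 1.0000, |v| = 1.0000.
cos θ = (u·v)/(|u||v|) = 0.5097, so θ = 1.0359 rad.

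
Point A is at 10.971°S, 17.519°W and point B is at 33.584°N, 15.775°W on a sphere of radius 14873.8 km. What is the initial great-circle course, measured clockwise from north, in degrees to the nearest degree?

Δλ = 1.744° = 0.0304 rad.
y = sin Δλ · cos φ₂ = (0.0304)(0.8331) = 0.0254
x = cos φ₁ sin φ₂ − sin φ₁ cos φ₂ cos Δλ = (0.9817)(0.5532) − (-0.1903)(0.8331)(0.9995) = 0.7015
θ = atan2(y, x) = 2.07°, so the bearing is 2°.

2°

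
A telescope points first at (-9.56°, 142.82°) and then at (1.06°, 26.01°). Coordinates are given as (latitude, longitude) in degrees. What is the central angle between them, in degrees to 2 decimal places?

116.60°

Let φ₁ = -0.1669 rad, φ₂ = 0.0185 rad, and Δλ = -2.0387 rad.
cos c = sin φ₁ sin φ₂ + cos φ₁ cos φ₂ cos Δλ = (-0.1661)(0.0185) + (0.9861)(0.9998)(-0.4510) = -0.44777,
so c = arccos(-0.44777) = 2.03506 rad.
So the angular separation is 116.60°.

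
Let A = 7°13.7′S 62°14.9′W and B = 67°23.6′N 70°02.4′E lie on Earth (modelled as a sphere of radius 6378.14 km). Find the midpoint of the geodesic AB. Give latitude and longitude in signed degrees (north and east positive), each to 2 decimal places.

45.39°, -41.06°

The central angle between A and B is δ = 1.9528 rad.
With f = 0.5, the slerp weights are sin((1−f)δ)/sin δ = 0.8928 and sin(fδ)/sin δ = 0.8928.
Weighted sum of the unit vectors: (0.8928)·(0.4619,-0.8779,-0.1258) + (0.8928)·(0.1312,0.3613,0.9232) = (0.5296, -0.4613, 0.7119).
Converting back: φ = atan2(z, √(x²+y²)) = 45.39°, λ = atan2(y, x) = -41.06°.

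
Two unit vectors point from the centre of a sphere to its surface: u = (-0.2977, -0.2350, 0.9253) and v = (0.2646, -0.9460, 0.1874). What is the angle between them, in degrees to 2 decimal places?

71.52°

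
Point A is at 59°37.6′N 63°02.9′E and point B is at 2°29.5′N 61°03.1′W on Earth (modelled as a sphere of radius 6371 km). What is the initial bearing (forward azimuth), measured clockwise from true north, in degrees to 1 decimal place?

301.4°

With φ₁ = 1.0407, φ₂ = 0.0435, Δλ = -2.1660 rad, the forward-azimuth formula gives
θ = atan2( sin Δλ cos φ₂ , cos φ₁ sin φ₂ − sin φ₁ cos φ₂ cos Δλ ) = atan2(-0.8273, 0.5052) = -58.59°.
Adding 360° brings this into [0°, 360°): 301.4°.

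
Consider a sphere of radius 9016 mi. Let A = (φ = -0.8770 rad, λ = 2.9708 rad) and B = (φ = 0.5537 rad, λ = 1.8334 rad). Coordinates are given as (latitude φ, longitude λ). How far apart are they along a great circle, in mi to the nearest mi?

In radians: φ₁ = -0.8770, φ₂ = 0.5537, Δλ = -65.168° = -1.1374 rad.
Haversine: a = sin²(Δφ/2) + cos φ₁ cos φ₂ sin²(Δλ/2) = 0.4302 + (0.6395)(0.8506)(0.2900) = 0.58793.
Central angle c = 2·arcsin(√a) = 1.74757 rad.
Distance = R·c = 9016 × 1.7476 ≈ 15756 mi.

15756 mi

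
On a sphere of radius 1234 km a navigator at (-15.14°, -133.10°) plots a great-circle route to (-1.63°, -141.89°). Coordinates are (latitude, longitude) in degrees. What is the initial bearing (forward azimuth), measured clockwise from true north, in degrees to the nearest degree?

326°

Δλ = -8.790° = -0.1534 rad.
y = sin Δλ · cos φ₂ = (-0.1528)(0.9996) = -0.1528
x = cos φ₁ sin φ₂ − sin φ₁ cos φ₂ cos Δλ = (0.9653)(-0.0284) − (-0.2612)(0.9996)(0.9883) = 0.2305
θ = atan2(y, x) = -33.53°; adding 360° gives 326°.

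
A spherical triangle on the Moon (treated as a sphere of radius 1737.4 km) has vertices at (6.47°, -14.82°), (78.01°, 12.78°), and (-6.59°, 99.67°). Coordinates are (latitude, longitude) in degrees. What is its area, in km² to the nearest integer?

Side lengths (central angles): a = 1.6720, b = 2.0066, c = 1.2733 rad; semiperimeter s = 2.4759.
By l'Huilier's theorem, tan(E/4) = √[tan(s/2) tan((s−a)/2) tan((s−b)/2) tan((s−c)/2)], giving spherical excess E = 1.6885 rad.
Area = E·R² = 1.6885 × (1737.4)² ≈ 5096912 km².

5096912 km²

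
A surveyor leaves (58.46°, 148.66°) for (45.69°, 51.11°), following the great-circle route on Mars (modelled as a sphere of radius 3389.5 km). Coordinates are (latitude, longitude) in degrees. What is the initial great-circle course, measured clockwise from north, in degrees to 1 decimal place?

303.2°

Δλ = -97.550° = -1.7026 rad.
y = sin Δλ · cos φ₂ = (-0.9913)(0.6985) = -0.6925
x = cos φ₁ sin φ₂ − sin φ₁ cos φ₂ cos Δλ = (0.5231)(0.7156) − (0.8523)(0.6985)(-0.1314) = 0.4525
θ = atan2(y, x) = -56.84°; adding 360° gives 303.2°.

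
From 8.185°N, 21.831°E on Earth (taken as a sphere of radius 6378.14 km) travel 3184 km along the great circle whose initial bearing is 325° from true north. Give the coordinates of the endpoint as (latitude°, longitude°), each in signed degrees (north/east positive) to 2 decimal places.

Angular distance δ = d/R = 3184/6378.14 = 0.49921 rad; initial bearing θ = 5.6723 rad.
sin φ₂ = sin φ₁ cos δ + cos φ₁ sin δ cos θ = (0.1424)(0.8780) + (0.9898)(0.4787)(0.8192) = 0.5132, so φ₂ = 30.87°.
Δλ = atan2(sin θ sin δ cos φ₁, cos δ − sin φ₁ sin φ₂) = atan2(-0.2718, 0.8049) = -18.658°.
λ₂ = 21.831° − 18.658° = 3.17°.

30.87°, 3.17°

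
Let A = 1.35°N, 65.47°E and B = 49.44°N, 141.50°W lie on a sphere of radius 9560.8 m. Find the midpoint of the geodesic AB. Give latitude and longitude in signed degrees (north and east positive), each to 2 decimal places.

The central angle between A and B is δ = 2.1670 rad.
With f = 0.5, the slerp weights are sin((1−f)δ)/sin δ = 1.0678 and sin(fδ)/sin δ = 1.0678.
Weighted sum of the unit vectors: (1.0678)·(0.4151,0.9095,0.0236) + (1.0678)·(-0.5089,-0.4048,0.7597) = (-0.1002, 0.5389, 0.8364).
Converting back: φ = atan2(z, √(x²+y²)) = 56.76°, λ = atan2(y, x) = 100.53°.

56.76°, 100.53°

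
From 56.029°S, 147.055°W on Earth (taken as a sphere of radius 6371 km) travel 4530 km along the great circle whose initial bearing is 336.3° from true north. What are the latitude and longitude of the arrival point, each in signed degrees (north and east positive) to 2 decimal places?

-17.12°, -162.99°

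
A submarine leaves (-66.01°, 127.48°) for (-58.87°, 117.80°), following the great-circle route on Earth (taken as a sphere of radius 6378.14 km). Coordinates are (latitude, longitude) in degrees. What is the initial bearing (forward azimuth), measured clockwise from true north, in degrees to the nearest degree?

324°

With φ₁ = -1.1521, φ₂ = -1.0275, Δλ = -0.1689 rad, the forward-azimuth formula gives
θ = atan2( sin Δλ cos φ₂ , cos φ₁ sin φ₂ − sin φ₁ cos φ₂ cos Δλ ) = atan2(-0.0869, 0.1176) = -36.48°.
Adding 360° brings this into [0°, 360°): 324°.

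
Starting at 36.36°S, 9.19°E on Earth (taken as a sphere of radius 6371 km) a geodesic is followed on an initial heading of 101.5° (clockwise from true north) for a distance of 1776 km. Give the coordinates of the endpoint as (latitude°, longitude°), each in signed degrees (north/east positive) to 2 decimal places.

-37.89°, 29.17°

Angular distance δ = d/R = 1776/6371 = 0.27876 rad; initial bearing θ = 1.7715 rad.
sin φ₂ = sin φ₁ cos δ + cos φ₁ sin δ cos θ = (-0.5929)(0.9614) + (0.8053)(0.2752)(-0.1994) = -0.6141, so φ₂ = -37.89°.
Δλ = atan2(sin θ sin δ cos φ₁, cos δ − sin φ₁ sin φ₂) = atan2(0.2171, 0.5973) = 19.979°.
λ₂ = 9.190° + 19.979° = 29.17°.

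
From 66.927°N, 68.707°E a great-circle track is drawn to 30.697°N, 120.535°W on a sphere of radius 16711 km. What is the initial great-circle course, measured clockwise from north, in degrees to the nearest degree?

Δλ = 170.758° = 2.9803 rad.
y = sin Δλ · cos φ₂ = (0.1606)(0.8599) = 0.1381
x = cos φ₁ sin φ₂ − sin φ₁ cos φ₂ cos Δλ = (0.3919)(0.5105) − (0.9200)(0.8599)(-0.9870) = 0.9809
θ = atan2(y, x) = 8.01°, so the bearing is 8°.

8°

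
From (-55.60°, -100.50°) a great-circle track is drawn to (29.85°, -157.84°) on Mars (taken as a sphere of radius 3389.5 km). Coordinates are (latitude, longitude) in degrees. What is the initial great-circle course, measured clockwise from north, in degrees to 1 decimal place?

312.4°

Δλ = -57.340° = -1.0008 rad.
y = sin Δλ · cos φ₂ = (-0.8419)(0.8673) = -0.7302
x = cos φ₁ sin φ₂ − sin φ₁ cos φ₂ cos Δλ = (0.5650)(0.4977) − (-0.8251)(0.8673)(0.5397) = 0.6674
θ = atan2(y, x) = -47.57°; adding 360° gives 312.4°.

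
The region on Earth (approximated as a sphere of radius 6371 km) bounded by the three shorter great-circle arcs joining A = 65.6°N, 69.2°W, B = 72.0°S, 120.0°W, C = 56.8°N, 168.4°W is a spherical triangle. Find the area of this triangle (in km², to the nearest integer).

82100968 km²

Side lengths (central angles): a = 2.3233, b = 0.7585, c = 2.4742 rad; semiperimeter s = 2.7780.
By l'Huilier's theorem, tan(E/4) = √[tan(s/2) tan((s−a)/2) tan((s−b)/2) tan((s−c)/2)], giving spherical excess E = 2.0227 rad.
Area = E·R² = 2.0227 × (6371)² ≈ 82100968 km².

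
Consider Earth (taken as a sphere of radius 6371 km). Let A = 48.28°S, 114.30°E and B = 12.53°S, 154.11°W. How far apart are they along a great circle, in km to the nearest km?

9088 km

In radians: φ₁ = -0.8426, φ₂ = -0.2187, Δλ = 91.590° = 1.5985 rad.
cos c = sin φ₁ sin φ₂ + cos φ₁ cos φ₂ cos Δλ = (-0.7464)(-0.2170) + (0.6655)(0.9762)(-0.0277) = 0.14391,
so c = arccos(0.14391) = 1.42639 rad.
Distance = R·c = 6371 × 1.4264 ≈ 9088 km.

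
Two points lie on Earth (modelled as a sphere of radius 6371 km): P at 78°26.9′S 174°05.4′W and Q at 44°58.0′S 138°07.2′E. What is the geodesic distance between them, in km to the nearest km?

In radians: φ₁ = -1.3692, φ₂ = -0.7848, Δλ = -47.790° = -0.8341 rad.
Haversine: a = sin²(Δφ/2) + cos φ₁ cos φ₂ sin²(Δλ/2) = 0.0830 + (0.2003)(0.7075)(0.1641) = 0.10622.
Central angle c = 2·arcsin(√a) = 0.66394 rad.
Distance = R·c = 6371 × 0.6639 ≈ 4230 km.

4230 km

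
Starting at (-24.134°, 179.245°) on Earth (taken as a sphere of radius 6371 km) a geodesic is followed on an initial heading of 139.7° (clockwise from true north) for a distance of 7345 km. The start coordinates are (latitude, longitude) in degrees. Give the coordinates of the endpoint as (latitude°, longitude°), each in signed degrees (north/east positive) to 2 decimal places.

-53.33°, -98.97°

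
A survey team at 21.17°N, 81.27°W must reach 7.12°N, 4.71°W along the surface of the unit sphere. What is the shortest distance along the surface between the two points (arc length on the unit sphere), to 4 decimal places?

Let φ₁ = 0.3695 rad, φ₂ = 0.1243 rad, and Δλ = 1.3362 rad.
cos c = sin φ₁ sin φ₂ + cos φ₁ cos φ₂ cos Δλ = (0.3611)(0.1239) + (0.9325)(0.9923)(0.2324) = 0.25983,
so c = arccos(0.25983) = 1.30795 rad.
On the unit sphere the arc length equals the central angle: 1.3079.

1.3079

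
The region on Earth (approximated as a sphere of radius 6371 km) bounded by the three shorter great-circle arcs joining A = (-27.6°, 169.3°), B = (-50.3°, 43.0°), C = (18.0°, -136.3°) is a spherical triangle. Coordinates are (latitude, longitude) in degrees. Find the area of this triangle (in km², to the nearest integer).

Side lengths (central angles): a = 2.5778, b = 1.2159, c = 1.5495 rad; semiperimeter s = 2.6716.
By l'Huilier's theorem, tan(E/4) = √[tan(s/2) tan((s−a)/2) tan((s−b)/2) tan((s−c)/2)], giving spherical excess E = 1.2798 rad.
Area = E·R² = 1.2798 × (6371)² ≈ 51945115 km².

51945115 km²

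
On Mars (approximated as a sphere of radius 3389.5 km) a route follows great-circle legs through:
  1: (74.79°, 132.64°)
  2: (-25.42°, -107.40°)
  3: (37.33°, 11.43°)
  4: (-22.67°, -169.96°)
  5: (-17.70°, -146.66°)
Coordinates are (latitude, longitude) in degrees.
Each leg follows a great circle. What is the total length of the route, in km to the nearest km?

25865 km

Leg 1→2: central angle 2.1324 rad, distance 7227.8 km.
Leg 2→3: central angle 2.2226 rad, distance 7533.5 km.
Leg 3→4: central angle 2.8849 rad, distance 9778.3 km.
Leg 4→5: central angle 0.3909 rad, distance 1325.1 km.
Total: 7227.8 + 7533.5 + 9778.3 + 1325.1 ≈ 25865 km.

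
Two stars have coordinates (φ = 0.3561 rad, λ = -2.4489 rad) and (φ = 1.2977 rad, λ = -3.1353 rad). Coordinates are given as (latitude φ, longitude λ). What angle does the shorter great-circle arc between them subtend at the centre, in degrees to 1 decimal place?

With latitudes φ₁ = 20.403°, φ₂ = 74.353° and longitude difference Δλ = -39.328°:
Haversine: a = sin²(Δφ/2) + cos φ₁ cos φ₂ sin²(Δλ/2) = 0.2058 + (0.9373)(0.2697)(0.1132) = 0.23438.
Central angle c = 2·arcsin(√a) = 1.01073 rad.
So the angular separation is 57.9°.

57.9°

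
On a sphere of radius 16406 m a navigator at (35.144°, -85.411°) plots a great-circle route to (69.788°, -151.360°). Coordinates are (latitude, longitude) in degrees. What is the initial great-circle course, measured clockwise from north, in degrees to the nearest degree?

335°

Δλ = -65.949° = -1.1510 rad.
y = sin Δλ · cos φ₂ = (-0.9132)(0.3455) = -0.3155
x = cos φ₁ sin φ₂ − sin φ₁ cos φ₂ cos Δλ = (0.8177)(0.9384) − (0.5756)(0.3455)(0.4075) = 0.6863
θ = atan2(y, x) = -24.69°; adding 360° gives 335°.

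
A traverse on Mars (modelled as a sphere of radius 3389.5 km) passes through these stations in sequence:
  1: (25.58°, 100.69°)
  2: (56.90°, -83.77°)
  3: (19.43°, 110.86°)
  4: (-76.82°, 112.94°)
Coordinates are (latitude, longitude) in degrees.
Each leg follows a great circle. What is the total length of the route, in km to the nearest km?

Leg 1→2: central angle 1.7005 rad, distance 5764.0 km.
Leg 2→3: central angle 1.7922 rad, distance 6074.8 km.
Leg 3→4: central angle 1.6800 rad, distance 5694.4 km.
Total: 5764.0 + 6074.8 + 5694.4 ≈ 17533 km.

17533 km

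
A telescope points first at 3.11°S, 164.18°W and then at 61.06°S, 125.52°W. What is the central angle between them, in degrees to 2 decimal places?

With latitudes φ₁ = -3.110°, φ₂ = -61.060° and longitude difference Δλ = 38.660°:
Haversine: a = sin²(Δφ/2) + cos φ₁ cos φ₂ sin²(Δλ/2) = 0.2347 + (0.9985)(0.4839)(0.1096) = 0.28761.
Central angle c = 2·arcsin(√a) = 1.13208 rad.
So the angular separation is 64.86°.

64.86°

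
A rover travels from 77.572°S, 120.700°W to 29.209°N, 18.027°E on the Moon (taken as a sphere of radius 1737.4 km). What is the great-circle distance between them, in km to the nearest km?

With latitudes φ₁ = -77.572°, φ₂ = 29.209° and longitude difference Δλ = 138.727°:
cos c = sin φ₁ sin φ₂ + cos φ₁ cos φ₂ cos Δλ = (-0.9766)(0.4880) + (0.2152)(0.8728)(-0.7516) = -0.61774,
so c = arccos(-0.61774) = 2.23667 rad.
Distance = R·c = 1737.4 × 2.2367 ≈ 3886 km.

3886 km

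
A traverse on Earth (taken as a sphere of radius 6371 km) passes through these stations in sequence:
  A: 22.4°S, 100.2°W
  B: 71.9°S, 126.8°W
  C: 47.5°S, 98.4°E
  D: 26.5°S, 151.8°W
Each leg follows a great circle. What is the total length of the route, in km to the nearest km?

Leg A→B: central angle 0.9033 rad, distance 5754.7 km.
Leg B→C: central angle 0.9850 rad, distance 6275.2 km.
Leg C→D: central angle 1.4463 rad, distance 9214.4 km.
Total: 5754.7 + 6275.2 + 9214.4 ≈ 21244 km.

21244 km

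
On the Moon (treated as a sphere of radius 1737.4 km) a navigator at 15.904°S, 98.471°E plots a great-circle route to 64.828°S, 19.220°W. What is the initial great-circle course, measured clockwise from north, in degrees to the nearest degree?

Δλ = -117.691° = -2.0541 rad.
y = sin Δλ · cos φ₂ = (-0.8855)(0.4253) = -0.3766
x = cos φ₁ sin φ₂ − sin φ₁ cos φ₂ cos Δλ = (0.9617)(-0.9050) − (-0.2740)(0.4253)(-0.4647) = -0.9246
θ = atan2(y, x) = -157.84°; adding 360° gives 202°.

202°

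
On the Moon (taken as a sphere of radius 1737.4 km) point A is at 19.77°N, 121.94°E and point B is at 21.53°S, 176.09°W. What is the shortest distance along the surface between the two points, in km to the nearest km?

Let φ₁ = 0.3451 rad, φ₂ = -0.3758 rad, and Δλ = 1.0816 rad.
cos c = sin φ₁ sin φ₂ + cos φ₁ cos φ₂ cos Δλ = (0.3382)(-0.3670) + (0.9411)(0.9302)(0.4699) = 0.28725,
so c = arccos(0.28725) = 1.27945 rad.
Distance = R·c = 1737.4 × 1.2794 ≈ 2223 km.

2223 km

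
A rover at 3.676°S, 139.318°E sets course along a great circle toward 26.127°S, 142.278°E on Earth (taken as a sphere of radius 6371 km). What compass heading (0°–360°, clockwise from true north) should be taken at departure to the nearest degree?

173°

With φ₁ = -0.0642, φ₂ = -0.4560, Δλ = 0.0517 rad, the forward-azimuth formula gives
θ = atan2( sin Δλ cos φ₂ , cos φ₁ sin φ₂ − sin φ₁ cos φ₂ cos Δλ ) = atan2(0.0464, -0.3820) = 173.08°.
So the initial bearing is 173°.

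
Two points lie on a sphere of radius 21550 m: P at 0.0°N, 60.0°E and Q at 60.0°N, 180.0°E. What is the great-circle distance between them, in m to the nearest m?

39296 m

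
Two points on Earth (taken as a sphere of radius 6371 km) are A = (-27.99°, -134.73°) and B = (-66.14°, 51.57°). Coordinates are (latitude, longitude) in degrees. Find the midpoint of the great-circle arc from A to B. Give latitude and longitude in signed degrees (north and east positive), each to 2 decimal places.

Central angle δ = 1.4966 rad. Interpolating on the sphere with fraction f = 0.5:
P = [sin((1−f)δ)·A + sin(fδ)·B] / sin δ = 0.6823·A + 0.6823·B in Cartesian coordinates,
giving P = (-0.2525, -0.2118, -0.9441), i.e. latitude -70.76°, longitude -140.00°.

-70.76°, -140.00°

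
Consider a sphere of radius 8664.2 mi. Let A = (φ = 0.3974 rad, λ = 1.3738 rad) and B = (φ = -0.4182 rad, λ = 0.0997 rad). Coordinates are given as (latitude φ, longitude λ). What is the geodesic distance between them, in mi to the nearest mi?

12836 mi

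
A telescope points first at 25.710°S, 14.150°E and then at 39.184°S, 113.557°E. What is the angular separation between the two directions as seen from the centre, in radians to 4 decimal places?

1.4102 rad

With latitudes φ₁ = -25.710°, φ₂ = -39.184° and longitude difference Δλ = 99.407°:
cos c = sin φ₁ sin φ₂ + cos φ₁ cos φ₂ cos Δλ = (-0.4338)(-0.6318) + (0.9010)(0.7751)(-0.1634) = 0.15994,
so c = arccos(0.15994) = 1.41016 rad.
So the angular separation is 1.4102 rad.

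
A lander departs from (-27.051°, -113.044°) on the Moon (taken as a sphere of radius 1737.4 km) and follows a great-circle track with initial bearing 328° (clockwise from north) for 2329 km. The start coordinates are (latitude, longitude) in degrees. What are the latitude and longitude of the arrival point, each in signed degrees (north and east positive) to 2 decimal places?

39.16°, -154.76°

Angular distance δ = d/R = 2329/1737.4 = 1.34051 rad; initial bearing θ = 5.7247 rad.
sin φ₂ = sin φ₁ cos δ + cos φ₁ sin δ cos θ = (-0.4548)(0.2283) + (0.8906)(0.9736)(0.8480) = 0.6315, so φ₂ = 39.16°.
Δλ = atan2(sin θ sin δ cos φ₁, cos δ − sin φ₁ sin φ₂) = atan2(-0.4595, 0.5155) = -41.714°.
λ₂ = -113.044° − 41.714° = -154.76°.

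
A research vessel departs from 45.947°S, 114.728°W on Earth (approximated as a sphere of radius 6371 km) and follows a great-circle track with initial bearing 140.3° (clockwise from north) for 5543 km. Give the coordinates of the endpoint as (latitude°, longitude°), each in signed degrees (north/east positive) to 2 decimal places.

-60.73°, -27.74°

Angular distance δ = d/R = 5543/6371 = 0.87004 rad; initial bearing θ = 2.4487 rad.
sin φ₂ = sin φ₁ cos δ + cos φ₁ sin δ cos θ = (-0.7187)(0.6448) + (0.6953)(0.7644)(-0.7694) = -0.8723, so φ₂ = -60.73°.
Δλ = atan2(sin θ sin δ cos φ₁, cos δ − sin φ₁ sin φ₂) = atan2(0.3395, 0.0179) = 86.989°.
λ₂ = -114.728° + 86.989° = -27.74°.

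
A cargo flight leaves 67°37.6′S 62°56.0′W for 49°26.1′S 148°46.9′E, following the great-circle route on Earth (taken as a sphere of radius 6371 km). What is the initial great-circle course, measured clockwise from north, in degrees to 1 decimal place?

203.1°

With φ₁ = -1.1803, φ₂ = -0.8628, Δλ = -2.5881 rad, the forward-azimuth formula gives
θ = atan2( sin Δλ cos φ₂ , cos φ₁ sin φ₂ − sin φ₁ cos φ₂ cos Δλ ) = atan2(-0.3419, -0.8007) = -156.88°.
Adding 360° brings this into [0°, 360°): 203.1°.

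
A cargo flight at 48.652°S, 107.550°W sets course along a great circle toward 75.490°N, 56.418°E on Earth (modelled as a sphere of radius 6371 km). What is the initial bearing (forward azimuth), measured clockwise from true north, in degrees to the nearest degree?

9°

With φ₁ = -0.8491, φ₂ = 1.3175, Δλ = 2.8618 rad, the forward-azimuth formula gives
θ = atan2( sin Δλ cos φ₂ , cos φ₁ sin φ₂ − sin φ₁ cos φ₂ cos Δλ ) = atan2(0.0692, 0.4588) = 8.58°.
So the initial bearing is 9°.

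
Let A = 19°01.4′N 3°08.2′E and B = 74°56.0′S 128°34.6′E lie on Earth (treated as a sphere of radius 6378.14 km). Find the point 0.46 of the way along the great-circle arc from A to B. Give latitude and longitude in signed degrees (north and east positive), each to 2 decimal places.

-33.37°, 16.46°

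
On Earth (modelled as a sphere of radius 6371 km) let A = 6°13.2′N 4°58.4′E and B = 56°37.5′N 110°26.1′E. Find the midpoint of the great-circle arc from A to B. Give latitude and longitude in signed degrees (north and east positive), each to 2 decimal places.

43.34°, 37.01°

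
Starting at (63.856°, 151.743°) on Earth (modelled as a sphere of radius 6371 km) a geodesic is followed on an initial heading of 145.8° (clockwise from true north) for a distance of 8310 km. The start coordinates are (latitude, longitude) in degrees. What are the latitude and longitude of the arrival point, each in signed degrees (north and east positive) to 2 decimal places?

Angular distance δ = d/R = 8310/6371 = 1.30435 rad; initial bearing θ = 2.5447 rad.
sin φ₂ = sin φ₁ cos δ + cos φ₁ sin δ cos θ = (0.8977)(0.2633) + (0.4406)(0.9647)(-0.8271) = -0.1152, so φ₂ = -6.62°.
Δλ = atan2(sin θ sin δ cos φ₁, cos δ − sin φ₁ sin φ₂) = atan2(0.2389, 0.3667) = 33.085°.
λ₂ = 151.743° + 33.085° = 184.83° → -175.17° after wrapping to (−180°, 180°].

-6.62°, -175.17°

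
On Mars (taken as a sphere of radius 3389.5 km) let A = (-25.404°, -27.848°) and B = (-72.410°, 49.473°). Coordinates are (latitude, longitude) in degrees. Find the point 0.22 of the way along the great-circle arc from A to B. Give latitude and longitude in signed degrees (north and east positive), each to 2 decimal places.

The central angle between A and B is δ = 1.0828 rad.
With f = 0.22, the slerp weights are sin((1−f)δ)/sin δ = 0.8465 and sin(fδ)/sin δ = 0.2672.
Weighted sum of the unit vectors: (0.8465)·(0.7987,-0.4220,-0.4290) + (0.2672)·(0.1964,0.2297,-0.9532) = (0.7286, -0.2958, -0.6178).
Converting back: φ = atan2(z, √(x²+y²)) = -38.16°, λ = atan2(y, x) = -22.10°.

-38.16°, -22.10°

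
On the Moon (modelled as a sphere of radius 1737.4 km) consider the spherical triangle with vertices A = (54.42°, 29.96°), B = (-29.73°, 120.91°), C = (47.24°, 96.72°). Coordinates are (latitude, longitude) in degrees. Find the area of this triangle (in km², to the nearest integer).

Side lengths (central angles): a = 1.3962, b = 0.7182, c = 1.9951 rad; semiperimeter s = 2.0548.
By l'Huilier's theorem, tan(E/4) = √[tan(s/2) tan((s−a)/2) tan((s−b)/2) tan((s−c)/2)], giving spherical excess E = 0.4596 rad.
Area = E·R² = 0.4596 × (1737.4)² ≈ 1387433 km².

1387433 km²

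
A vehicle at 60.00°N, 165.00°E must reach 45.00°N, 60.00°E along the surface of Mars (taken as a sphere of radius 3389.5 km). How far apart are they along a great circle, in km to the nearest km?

In radians: φ₁ = 1.0472, φ₂ = 0.7854, Δλ = -105.000° = -1.8326 rad.
Haversine: a = sin²(Δφ/2) + cos φ₁ cos φ₂ sin²(Δλ/2) = 0.0170 + (0.5000)(0.7071)(0.6294) = 0.23957.
Central angle c = 2·arcsin(√a) = 1.02293 rad.
Distance = R·c = 3389.5 × 1.0229 ≈ 3467 km.

3467 km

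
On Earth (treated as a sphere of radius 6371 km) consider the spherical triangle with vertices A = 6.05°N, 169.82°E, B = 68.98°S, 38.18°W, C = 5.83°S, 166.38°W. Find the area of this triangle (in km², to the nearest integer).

Side lengths (central angles): a = 1.6970, b = 0.4636, c = 1.9969 rad; semiperimeter s = 2.0787.
By l'Huilier's theorem, tan(E/4) = √[tan(s/2) tan((s−a)/2) tan((s−b)/2) tan((s−c)/2)], giving spherical excess E = 0.4722 rad.
Area = E·R² = 0.4722 × (6371)² ≈ 19168106 km².

19168106 km²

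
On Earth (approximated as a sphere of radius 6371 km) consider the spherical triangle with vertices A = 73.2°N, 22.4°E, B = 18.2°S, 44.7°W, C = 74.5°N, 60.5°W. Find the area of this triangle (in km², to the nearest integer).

15894916 km²

Side lengths (central angles): a = 1.6275, b = 0.3708, c = 1.7642 rad; semiperimeter s = 1.8812.
By l'Huilier's theorem, tan(E/4) = √[tan(s/2) tan((s−a)/2) tan((s−b)/2) tan((s−c)/2)], giving spherical excess E = 0.3916 rad.
Area = E·R² = 0.3916 × (6371)² ≈ 15894916 km².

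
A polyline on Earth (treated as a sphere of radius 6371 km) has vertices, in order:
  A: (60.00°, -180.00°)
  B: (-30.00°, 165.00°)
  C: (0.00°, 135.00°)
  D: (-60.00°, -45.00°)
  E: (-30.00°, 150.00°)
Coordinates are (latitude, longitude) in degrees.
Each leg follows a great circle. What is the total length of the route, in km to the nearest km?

Leg A→B: central angle 1.5856 rad, distance 10101.5 km.
Leg B→C: central angle 0.7227 rad, distance 4604.5 km.
Leg C→D: central angle 2.0944 rad, distance 13343.4 km.
Leg D→E: central angle 1.5560 rad, distance 9913.5 km.
Total: 10101.5 + 4604.5 + 13343.4 + 9913.5 ≈ 37963 km.

37963 km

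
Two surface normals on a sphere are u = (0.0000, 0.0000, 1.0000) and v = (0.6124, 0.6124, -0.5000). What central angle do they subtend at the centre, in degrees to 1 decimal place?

u·v = -0.5000; |u| = 1.0000, |v| = 1.0000.
cos θ = (u·v)/(|u||v|) = -0.5000, so θ = 120.0°.

120.0°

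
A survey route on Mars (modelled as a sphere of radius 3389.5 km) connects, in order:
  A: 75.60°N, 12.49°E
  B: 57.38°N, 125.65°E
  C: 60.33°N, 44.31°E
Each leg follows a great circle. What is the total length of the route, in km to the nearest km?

Leg A→B: central angle 0.7027 rad, distance 2381.9 km.
Leg B→C: central angle 0.6888 rad, distance 2334.7 km.
Total: 2381.9 + 2334.7 ≈ 4717 km.

4717 km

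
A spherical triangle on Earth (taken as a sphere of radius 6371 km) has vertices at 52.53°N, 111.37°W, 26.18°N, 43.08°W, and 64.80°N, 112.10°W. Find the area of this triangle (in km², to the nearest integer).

Side lengths (central angles): a = 1.0051, b = 0.2143, c = 0.9859 rad; semiperimeter s = 1.1026.
By l'Huilier's theorem, tan(E/4) = √[tan(s/2) tan((s−a)/2) tan((s−b)/2) tan((s−c)/2)], giving spherical excess E = 0.1155 rad.
Area = E·R² = 0.1155 × (6371)² ≈ 4688713 km².

4688713 km²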